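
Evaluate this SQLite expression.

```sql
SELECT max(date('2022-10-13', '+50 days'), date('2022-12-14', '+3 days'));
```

date('2022-10-13', '+50 days') → 2022-12-02.
date('2022-12-14', '+3 days') → 2022-12-17.
Later of the two is 2022-12-17.

2022-12-17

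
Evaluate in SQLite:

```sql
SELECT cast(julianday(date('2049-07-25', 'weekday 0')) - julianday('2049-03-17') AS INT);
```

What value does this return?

130

`weekday 0` advances to the next Sunday; 2049-07-25 is already a Sunday, so it stays at 2049-07-25.
14 days remain in March 2049 after the 17th (31 − 17).
April 2049: 30 days.
May 2049: 31 days.
June 2049: 30 days.
Then 25 days into July 2049.
Total: 14 + 30 + 31 + 30 + 25 = 130.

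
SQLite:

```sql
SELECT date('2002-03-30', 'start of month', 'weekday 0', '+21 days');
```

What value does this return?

2002-03-24

`start of month` rewinds 2002-03-30 to 2002-03-01.
`weekday 0` advances to the next Sunday; 2002-03-01 is a Friday, so it moves forward to 2002-03-03.
Advancing 21 more days within March lands on 2002-03-24.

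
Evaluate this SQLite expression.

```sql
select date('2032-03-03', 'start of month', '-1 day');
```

2032-02-29

`start of month` rewinds 2032-03-03 to 2032-03-01.
Going back 1 day from 2032-03-01 reaches 2032-02-29 (last day of February, 29 days).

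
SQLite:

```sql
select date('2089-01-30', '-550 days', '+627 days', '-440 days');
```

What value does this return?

Applying '-550 days' to 2089-01-30: counting 550 days back gives 2087-07-30.
Applying '+627 days' to 2087-07-30: counting 627 days forward gives 2089-04-17.
Applying '-440 days' to 2089-04-17: counting 440 days back gives 2088-02-02.

2088-02-02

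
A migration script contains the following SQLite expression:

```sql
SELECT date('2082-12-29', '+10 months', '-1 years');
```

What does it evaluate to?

2082-10-29

Adding +10 months to 2082-12-29 gives 2083-10-29.
Adding -1 year to 2083-10-29 gives 2082-10-29.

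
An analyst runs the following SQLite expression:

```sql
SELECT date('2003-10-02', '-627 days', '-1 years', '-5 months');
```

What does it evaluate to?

2000-08-13

Applying '-627 days' to 2003-10-02: counting 627 days back gives 2002-01-13.
Adding -1 year to 2002-01-13 gives 2001-01-13.
Adding -5 months to 2001-01-13 gives 2000-08-13.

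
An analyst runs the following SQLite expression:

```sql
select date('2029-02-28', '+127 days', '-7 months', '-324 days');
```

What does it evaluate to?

2028-01-16

Applying '+127 days' to 2029-02-28: counting 127 days forward gives 2029-07-05.
Adding -7 months to 2029-07-05 gives 2028-12-05.
Applying '-324 days' to 2028-12-05: counting 324 days back gives 2028-01-16.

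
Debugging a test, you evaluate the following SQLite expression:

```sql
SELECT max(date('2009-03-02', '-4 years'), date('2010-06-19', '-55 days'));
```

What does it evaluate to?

date('2009-03-02', '-4 years') → 2005-03-02.
date('2010-06-19', '-55 days') → 2010-04-25.
Later of the two is 2010-04-25.

2010-04-25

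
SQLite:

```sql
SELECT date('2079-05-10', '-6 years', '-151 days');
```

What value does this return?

Adding -6 years to 2079-05-10 gives 2073-05-10.
Applying '-151 days' to 2073-05-10: counting 151 days back gives 2072-12-10.

2072-12-10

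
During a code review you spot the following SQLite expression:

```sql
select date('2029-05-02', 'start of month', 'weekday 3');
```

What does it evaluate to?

`start of month` rewinds 2029-05-02 to 2029-05-01.
`weekday 3` advances to the next Wednesday; 2029-05-01 is a Tuesday, so it moves forward to 2029-05-02.

2029-05-02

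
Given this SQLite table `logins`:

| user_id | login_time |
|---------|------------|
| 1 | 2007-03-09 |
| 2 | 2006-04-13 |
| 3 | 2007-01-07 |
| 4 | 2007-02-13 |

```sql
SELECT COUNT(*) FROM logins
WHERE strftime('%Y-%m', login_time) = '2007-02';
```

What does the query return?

Rows with year-month 2007-02: 2007-02-13 → 1.

1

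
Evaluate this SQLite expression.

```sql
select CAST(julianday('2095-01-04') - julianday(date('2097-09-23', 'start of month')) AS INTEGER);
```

-971

`start of month` rewinds 2097-09-23 to 2097-09-01.
27 days remain in January 2095 after the 4th (31 − 4).
Full months from February 2095 through August 2097 contribute their day counts.
Then 1 day into September 2097.
Total: 27 + 28 + 31 + 30 + 31 + 30 + 31 + 31 + 30 + 31 + 30 + 31 + 31 + 29 + 31 + 30 + 31 + 30 + 31 + 31 + 30 + 31 + 30 + 31 + 31 + 28 + 31 + 30 + 31 + 30 + 31 + 31 + 1 = 971.
The subtraction is earlier − later, so the result is −971 → -971.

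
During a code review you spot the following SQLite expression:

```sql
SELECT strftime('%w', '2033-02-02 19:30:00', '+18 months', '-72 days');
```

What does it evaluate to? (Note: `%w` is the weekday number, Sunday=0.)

First apply '+18 months', '-72 days': 2033-02-02 19:30:00 → 2034-05-22 19:30:00.
2034-05-22 is a Monday; with Sunday=0 that is 1.

1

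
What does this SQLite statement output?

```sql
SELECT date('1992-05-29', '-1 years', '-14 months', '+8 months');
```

Adding -1 year to 1992-05-29 gives 1991-05-29.
Adding -14 months to 1991-05-29 gives 1990-03-29.
Adding +8 months to 1990-03-29 gives 1990-11-29.

1990-11-29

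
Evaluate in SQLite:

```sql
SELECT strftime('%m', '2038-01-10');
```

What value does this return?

`%m` extracts the 2-digit month (01-12): 01.

01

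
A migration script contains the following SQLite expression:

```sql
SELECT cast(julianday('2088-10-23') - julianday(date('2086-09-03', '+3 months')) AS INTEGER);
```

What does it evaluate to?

690

Adding +3 months to 2086-09-03 gives 2086-12-03.
28 days remain in December 2086 after the 3rd (31 − 3).
Full months from January 2087 through September 2088 contribute their day counts.
Then 23 days into October 2088.
Total: 28 + 31 + 28 + 31 + 30 + 31 + 30 + 31 + 31 + 30 + 31 + 30 + 31 + 31 + 29 + 31 + 30 + 31 + 30 + 31 + 31 + 30 + 23 = 690.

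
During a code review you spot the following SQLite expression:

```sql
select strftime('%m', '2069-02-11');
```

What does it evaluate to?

`%m` extracts the 2-digit month (01-12): 02.

02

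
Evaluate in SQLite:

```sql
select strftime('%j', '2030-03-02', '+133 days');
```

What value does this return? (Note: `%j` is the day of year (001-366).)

First apply '+133 days': 2030-03-02 → 2030-07-13.
Day-of-year for 2030-07-13: days since 2030-01-01 inclusive = 194, zero-padded to 194.

194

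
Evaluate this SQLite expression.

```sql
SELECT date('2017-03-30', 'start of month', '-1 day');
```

`start of month` rewinds 2017-03-30 to 2017-03-01.
Going back 1 day from 2017-03-01 reaches 2017-02-28 (last day of February, 28 days).

2017-02-28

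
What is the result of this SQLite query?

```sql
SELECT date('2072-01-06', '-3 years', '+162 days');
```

2069-06-17

Adding -3 years to 2072-01-06 gives 2069-01-06.
Applying '+162 days' to 2069-01-06: counting 162 days forward gives 2069-06-17.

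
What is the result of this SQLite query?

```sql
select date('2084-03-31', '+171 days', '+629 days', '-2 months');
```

2086-04-09

Applying '+171 days' to 2084-03-31: counting 171 days forward gives 2084-09-18.
Applying '+629 days' to 2084-09-18: counting 629 days forward gives 2086-06-09.
Adding -2 months to 2086-06-09 gives 2086-04-09.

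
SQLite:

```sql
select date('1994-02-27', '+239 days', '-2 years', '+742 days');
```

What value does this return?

1994-11-05

Applying '+239 days' to 1994-02-27: counting 239 days forward gives 1994-10-24.
Adding -2 years to 1994-10-24 gives 1992-10-24.
Applying '+742 days' to 1992-10-24: counting 742 days forward gives 1994-11-05.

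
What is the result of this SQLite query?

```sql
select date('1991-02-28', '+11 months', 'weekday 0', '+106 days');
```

Adding +11 months to 1991-02-28 gives 1992-01-28.
`weekday 0` advances to the next Sunday; 1992-01-28 is a Tuesday, so it moves forward to 1992-02-02.
Applying '+106 days' to 1992-02-02: counting 106 days forward gives 1992-05-18.

1992-05-18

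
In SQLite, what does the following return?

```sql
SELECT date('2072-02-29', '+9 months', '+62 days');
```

Adding +9 months to 2072-02-29 gives 2072-11-29.
Applying '+62 days' to 2072-11-29: counting 62 days forward gives 2073-01-30.

2073-01-30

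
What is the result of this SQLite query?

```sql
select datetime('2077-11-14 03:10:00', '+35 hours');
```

+35 hours from 2077-11-14 03:10:00 is 2077-11-15 14:10:00 (crosses midnight).

2077-11-15 14:10:00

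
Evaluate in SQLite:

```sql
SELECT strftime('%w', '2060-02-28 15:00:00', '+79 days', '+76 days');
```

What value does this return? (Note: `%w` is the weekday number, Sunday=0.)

First apply '+79 days', '+76 days': 2060-02-28 15:00:00 → 2060-08-01 15:00:00.
2060-08-01 is a Sunday; with Sunday=0 that is 0.

0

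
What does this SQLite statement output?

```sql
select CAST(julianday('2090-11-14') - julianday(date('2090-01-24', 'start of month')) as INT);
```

317

`start of month` rewinds 2090-01-24 to 2090-01-01.
30 days remain in January 2090 after the 1st (31 − 1).
Full months from February 2090 through October 2090 contribute their day counts.
Then 14 days into November 2090.
Total: 30 + 28 + 31 + 30 + 31 + 30 + 31 + 31 + 30 + 31 + 14 = 317.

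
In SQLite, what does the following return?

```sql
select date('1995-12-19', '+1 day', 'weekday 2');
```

Advancing 1 more day within December lands on 1995-12-20.
`weekday 2` advances to the next Tuesday; 1995-12-20 is a Wednesday, so it moves forward to 1995-12-26.

1995-12-26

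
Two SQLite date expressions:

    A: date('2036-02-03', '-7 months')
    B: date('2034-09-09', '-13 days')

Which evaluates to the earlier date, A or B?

A = 2035-07-03.
B = 2034-08-27.
B is earlier.

B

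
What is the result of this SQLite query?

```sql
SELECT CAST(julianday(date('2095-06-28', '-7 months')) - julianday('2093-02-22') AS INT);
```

Adding -7 months to 2095-06-28 gives 2094-11-28.
6 days remain in February 2093 after the 22nd (28 − 22).
Full months from March 2093 through October 2094 contribute their day counts.
Then 28 days into November 2094.
Total: 6 + 31 + 30 + 31 + 30 + 31 + 31 + 30 + 31 + 30 + 31 + 31 + 28 + 31 + 30 + 31 + 30 + 31 + 31 + 30 + 31 + 28 = 644.

644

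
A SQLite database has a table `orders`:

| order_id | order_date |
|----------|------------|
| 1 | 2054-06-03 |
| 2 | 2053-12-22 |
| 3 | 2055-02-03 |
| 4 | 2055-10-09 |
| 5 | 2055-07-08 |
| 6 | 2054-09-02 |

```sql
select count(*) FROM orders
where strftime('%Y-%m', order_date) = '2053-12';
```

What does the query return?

Rows with year-month 2053-12: 2053-12-22 → 1.

1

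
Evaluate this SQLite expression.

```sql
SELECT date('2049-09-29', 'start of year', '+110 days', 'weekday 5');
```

2049-04-23

`start of year` rewinds 2049-09-29 to 2049-01-01.
Applying '+110 days' to 2049-01-01: counting 110 days forward gives 2049-04-21.
`weekday 5` advances to the next Friday; 2049-04-21 is a Wednesday, so it moves forward to 2049-04-23.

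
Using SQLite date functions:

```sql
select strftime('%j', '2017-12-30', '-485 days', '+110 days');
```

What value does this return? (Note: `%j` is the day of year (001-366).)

355

First apply '-485 days', '+110 days': 2017-12-30 → 2016-12-20.
Day-of-year for 2016-12-20: days since 2016-01-01 inclusive = 355, zero-padded to 355.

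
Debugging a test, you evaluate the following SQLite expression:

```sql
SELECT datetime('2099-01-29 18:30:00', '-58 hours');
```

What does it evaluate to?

-58 hours from 2099-01-29 18:30:00 is 2099-01-27 08:30:00 (crosses midnight).

2099-01-27 08:30:00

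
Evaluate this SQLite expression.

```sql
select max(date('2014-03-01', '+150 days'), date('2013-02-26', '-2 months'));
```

date('2014-03-01', '+150 days') → 2014-07-29.
date('2013-02-26', '-2 months') → 2012-12-26.
Later of the two is 2014-07-29.

2014-07-29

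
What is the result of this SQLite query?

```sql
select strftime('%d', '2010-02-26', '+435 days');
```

07

First apply '+435 days': 2010-02-26 → 2011-05-07.
`%d` extracts the 2-digit day of month: 07.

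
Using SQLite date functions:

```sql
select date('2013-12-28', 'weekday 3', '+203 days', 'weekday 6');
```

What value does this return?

2014-07-26

`weekday 3` advances to the next Wednesday; 2013-12-28 is a Saturday, so it moves forward to 2014-01-01.
Applying '+203 days' to 2014-01-01: counting 203 days forward gives 2014-07-23.
`weekday 6` advances to the next Saturday; 2014-07-23 is a Wednesday, so it moves forward to 2014-07-26.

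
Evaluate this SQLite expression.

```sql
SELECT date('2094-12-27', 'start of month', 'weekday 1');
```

`start of month` rewinds 2094-12-27 to 2094-12-01.
`weekday 1` advances to the next Monday; 2094-12-01 is a Wednesday, so it moves forward to 2094-12-06.

2094-12-06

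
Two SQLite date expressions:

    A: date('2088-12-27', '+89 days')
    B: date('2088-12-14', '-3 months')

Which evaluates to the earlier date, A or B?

A = 2089-03-26.
B = 2088-09-14.
B is earlier.

B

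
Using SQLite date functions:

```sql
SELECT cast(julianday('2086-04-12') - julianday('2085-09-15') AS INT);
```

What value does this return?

209

15 days remain in September 2085 after the 15th (30 − 15).
Full months from October 2085 through March 2086 contribute their day counts.
Then 12 days into April 2086.
Total: 15 + 31 + 30 + 31 + 31 + 28 + 31 + 12 = 209.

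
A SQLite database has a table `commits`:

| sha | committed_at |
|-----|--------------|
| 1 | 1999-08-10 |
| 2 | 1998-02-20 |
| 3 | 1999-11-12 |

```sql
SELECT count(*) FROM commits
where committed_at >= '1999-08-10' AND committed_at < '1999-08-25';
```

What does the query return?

1

Rows in [1999-08-10, 1999-08-25): 1999-08-10 → 1 row.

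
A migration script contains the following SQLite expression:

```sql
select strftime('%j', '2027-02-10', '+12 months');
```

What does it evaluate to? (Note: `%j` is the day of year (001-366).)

First apply '+12 months': 2027-02-10 → 2028-02-10.
Day-of-year for 2028-02-10: days since 2028-01-01 inclusive = 41, zero-padded to 041.

041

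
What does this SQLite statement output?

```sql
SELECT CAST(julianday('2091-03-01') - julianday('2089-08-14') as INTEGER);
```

17 days remain in August 2089 after the 14th (31 − 14).
Full months from September 2089 through February 2091 contribute their day counts.
Then 1 day into March 2091.
Total: 17 + 30 + 31 + 30 + 31 + 31 + 28 + 31 + 30 + 31 + 30 + 31 + 31 + 30 + 31 + 30 + 31 + 31 + 28 + 1 = 564.

564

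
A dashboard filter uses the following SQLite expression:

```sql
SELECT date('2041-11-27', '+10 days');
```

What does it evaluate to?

November 2041 has 30 days; 3 remain after the 27th, so 4 days reach 2041-12-01.
Advancing 6 more days within December lands on 2041-12-07.

2041-12-07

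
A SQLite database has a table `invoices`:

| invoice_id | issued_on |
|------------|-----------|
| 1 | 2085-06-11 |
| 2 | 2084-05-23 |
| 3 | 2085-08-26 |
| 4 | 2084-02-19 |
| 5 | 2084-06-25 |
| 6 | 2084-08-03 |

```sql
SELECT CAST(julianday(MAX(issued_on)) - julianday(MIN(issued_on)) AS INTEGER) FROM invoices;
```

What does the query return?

554

MIN = 2084-02-19, MAX = 2085-08-26.
10 days remain in February 2084 after the 19th (29 − 19).
Full months from March 2084 through July 2085 contribute their day counts.
Then 26 days into August 2085.
Total: 10 + 31 + 30 + 31 + 30 + 31 + 31 + 30 + 31 + 30 + 31 + 31 + 28 + 31 + 30 + 31 + 30 + 31 + 26 = 554.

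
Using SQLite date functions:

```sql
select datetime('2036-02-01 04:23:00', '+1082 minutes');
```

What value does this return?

2036-02-01 22:25:00

1082 minutes = 18h 2m; +1082 minutes from 2036-02-01 04:23:00 is 2036-02-01 22:25:00.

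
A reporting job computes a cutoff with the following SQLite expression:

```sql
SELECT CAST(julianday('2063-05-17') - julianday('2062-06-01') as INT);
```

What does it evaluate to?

350

29 days remain in June 2062 after the 1st (30 − 1).
Full months from July 2062 through April 2063 contribute their day counts.
Then 17 days into May 2063.
Total: 29 + 31 + 31 + 30 + 31 + 30 + 31 + 31 + 28 + 31 + 30 + 17 = 350.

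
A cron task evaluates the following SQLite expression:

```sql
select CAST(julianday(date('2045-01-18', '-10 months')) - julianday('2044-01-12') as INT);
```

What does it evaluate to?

Adding -10 months to 2045-01-18 gives 2044-03-18.
19 days remain in January 2044 after the 12th (31 − 12).
February 2044: 29 days (leap year).
Then 18 days into March 2044.
Total: 19 + 29 + 18 = 66.

66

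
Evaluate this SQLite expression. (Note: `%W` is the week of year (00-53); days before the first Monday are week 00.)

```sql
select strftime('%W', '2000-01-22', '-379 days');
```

First apply '-379 days': 2000-01-22 → 1999-01-08.
1999-01-08 is a Friday. SQLite's %W counts Mondays since the year started; the result is 01.

01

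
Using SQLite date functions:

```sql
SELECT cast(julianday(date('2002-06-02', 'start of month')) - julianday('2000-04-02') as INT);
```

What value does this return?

790

`start of month` rewinds 2002-06-02 to 2002-06-01.
28 days remain in April 2000 after the 2nd (30 − 2).
Full months from May 2000 through May 2002 contribute their day counts.
Then 1 day into June 2002.
Total: 28 + 31 + 30 + 31 + 31 + 30 + 31 + 30 + 31 + 31 + 28 + 31 + 30 + 31 + 30 + 31 + 31 + 30 + 31 + 30 + 31 + 31 + 28 + 31 + 30 + 31 + 1 = 790.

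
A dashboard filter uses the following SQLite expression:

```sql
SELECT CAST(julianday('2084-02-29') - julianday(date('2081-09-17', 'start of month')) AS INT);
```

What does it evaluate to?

911

`start of month` rewinds 2081-09-17 to 2081-09-01.
29 days remain in September 2081 after the 1st (30 − 1).
Full months from October 2081 through January 2084 contribute their day counts.
Then 29 days into February 2084.
Total: 29 + 31 + 30 + 31 + 31 + 28 + 31 + 30 + 31 + 30 + 31 + 31 + 30 + 31 + 30 + 31 + 31 + 28 + 31 + 30 + 31 + 30 + 31 + 31 + 30 + 31 + 30 + 31 + 31 + 29 = 911.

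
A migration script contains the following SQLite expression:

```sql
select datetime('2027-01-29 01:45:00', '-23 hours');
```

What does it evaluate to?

-23 hours from 2027-01-29 01:45:00 is 2027-01-28 02:45:00 (crosses midnight).

2027-01-28 02:45:00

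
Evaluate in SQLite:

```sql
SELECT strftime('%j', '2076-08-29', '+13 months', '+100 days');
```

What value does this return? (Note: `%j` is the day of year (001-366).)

First apply '+13 months', '+100 days': 2076-08-29 → 2078-01-07.
Day-of-year for 2078-01-07: days since 2078-01-01 inclusive = 7, zero-padded to 007.

007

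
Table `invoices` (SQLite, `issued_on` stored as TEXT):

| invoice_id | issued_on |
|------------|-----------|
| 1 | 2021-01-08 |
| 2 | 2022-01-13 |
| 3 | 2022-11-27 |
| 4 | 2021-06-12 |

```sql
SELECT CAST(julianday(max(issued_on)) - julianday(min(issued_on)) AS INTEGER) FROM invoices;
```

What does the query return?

688

MIN = 2021-01-08, MAX = 2022-11-27.
23 days remain in January 2021 after the 8th (31 − 8).
Full months from February 2021 through October 2022 contribute their day counts.
Then 27 days into November 2022.
Total: 23 + 28 + 31 + 30 + 31 + 30 + 31 + 31 + 30 + 31 + 30 + 31 + 31 + 28 + 31 + 30 + 31 + 30 + 31 + 31 + 30 + 31 + 27 = 688.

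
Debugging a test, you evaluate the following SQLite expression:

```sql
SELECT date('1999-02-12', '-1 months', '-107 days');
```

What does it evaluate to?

1998-09-27

Adding -1 month to 1999-02-12 gives 1999-01-12.
Applying '-107 days' to 1999-01-12: counting 107 days back gives 1998-09-27.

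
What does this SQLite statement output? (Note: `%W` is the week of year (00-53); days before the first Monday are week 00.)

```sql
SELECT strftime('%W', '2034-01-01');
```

2034-01-01 is a Sunday. SQLite's %W counts Mondays since the year started; the result is 00.

00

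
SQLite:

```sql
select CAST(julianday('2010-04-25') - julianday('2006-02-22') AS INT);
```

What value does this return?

6 days remain in February 2006 after the 22nd (28 − 22).
Full months from March 2006 through March 2010 contribute their day counts.
Then 25 days into April 2010.
Total: 6 + 31 + 30 + 31 + 30 + 31 + 31 + 30 + 31 + 30 + 31 + 31 + 28 + 31 + 30 + 31 + 30 + 31 + 31 + 30 + 31 + 30 + 31 + 31 + 29 + 31 + 30 + 31 + 30 + 31 + 31 + 30 + 31 + 30 + 31 + 31 + 28 + 31 + 30 + 31 + 30 + 31 + 31 + 30 + 31 + 30 + 31 + 31 + 28 + 31 + 25 = 1523.

1523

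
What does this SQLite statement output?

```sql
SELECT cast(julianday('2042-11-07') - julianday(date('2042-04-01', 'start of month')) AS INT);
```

`start of month` rewinds 2042-04-01 to 2042-04-01.
29 days remain in April 2042 after the 1st (30 − 1).
Full months from May 2042 through October 2042 contribute their day counts.
Then 7 days into November 2042.
Total: 29 + 31 + 30 + 31 + 31 + 30 + 31 + 7 = 220.

220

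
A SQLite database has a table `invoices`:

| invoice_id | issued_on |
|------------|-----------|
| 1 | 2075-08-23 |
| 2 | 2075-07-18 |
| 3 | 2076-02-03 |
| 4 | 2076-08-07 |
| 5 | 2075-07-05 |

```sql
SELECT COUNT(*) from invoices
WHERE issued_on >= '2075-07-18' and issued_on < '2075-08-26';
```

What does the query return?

2

Rows in [2075-07-18, 2075-08-26): 2075-08-23, 2075-07-18 → 2 rows.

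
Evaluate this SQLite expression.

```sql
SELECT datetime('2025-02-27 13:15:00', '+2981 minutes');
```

2981 minutes = 49h 41m; +2981 minutes from 2025-02-27 13:15:00 is 2025-03-01 14:56:00 (crosses midnight).

2025-03-01 14:56:00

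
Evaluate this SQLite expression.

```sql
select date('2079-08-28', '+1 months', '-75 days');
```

Adding +1 month to 2079-08-28 gives 2079-09-28.
Applying '-75 days' to 2079-09-28: counting 75 days back gives 2079-07-15.

2079-07-15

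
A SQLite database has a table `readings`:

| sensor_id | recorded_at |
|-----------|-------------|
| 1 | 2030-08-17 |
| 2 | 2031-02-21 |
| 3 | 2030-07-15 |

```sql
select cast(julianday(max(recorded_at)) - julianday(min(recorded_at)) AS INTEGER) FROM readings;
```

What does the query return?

MIN = 2030-07-15, MAX = 2031-02-21.
16 days remain in July 2030 after the 15th (31 − 15).
Full months from August 2030 through January 2031 contribute their day counts.
Then 21 days into February 2031.
Total: 16 + 31 + 30 + 31 + 30 + 31 + 31 + 21 = 221.

221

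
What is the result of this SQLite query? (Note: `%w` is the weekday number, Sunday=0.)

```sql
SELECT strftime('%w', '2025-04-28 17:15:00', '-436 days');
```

6

First apply '-436 days': 2025-04-28 17:15:00 → 2024-02-17 17:15:00.
2024-02-17 is a Saturday; with Sunday=0 that is 6.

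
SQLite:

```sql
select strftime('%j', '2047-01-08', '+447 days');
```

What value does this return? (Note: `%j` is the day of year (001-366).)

First apply '+447 days': 2047-01-08 → 2048-03-30.
Day-of-year for 2048-03-30: days since 2048-01-01 inclusive = 90, zero-padded to 090.

090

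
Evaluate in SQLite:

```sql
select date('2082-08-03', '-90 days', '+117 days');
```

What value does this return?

2082-08-30

Applying '-90 days' to 2082-08-03: counting 90 days back gives 2082-05-05.
Applying '+117 days' to 2082-05-05: counting 117 days forward gives 2082-08-30.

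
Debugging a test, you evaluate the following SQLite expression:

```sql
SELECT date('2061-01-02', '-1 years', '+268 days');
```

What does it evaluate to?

2060-09-26

Adding -1 year to 2061-01-02 gives 2060-01-02.
Applying '+268 days' to 2060-01-02: counting 268 days forward gives 2060-09-26.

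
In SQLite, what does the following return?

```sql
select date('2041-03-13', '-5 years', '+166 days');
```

Adding -5 years to 2041-03-13 gives 2036-03-13.
Applying '+166 days' to 2036-03-13: counting 166 days forward gives 2036-08-26.

2036-08-26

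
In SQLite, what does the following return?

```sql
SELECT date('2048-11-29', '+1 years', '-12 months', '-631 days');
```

2047-03-09

Adding +1 year to 2048-11-29 gives 2049-11-29.
Adding -12 months to 2049-11-29 gives 2048-11-29.
Applying '-631 days' to 2048-11-29: counting 631 days back gives 2047-03-09.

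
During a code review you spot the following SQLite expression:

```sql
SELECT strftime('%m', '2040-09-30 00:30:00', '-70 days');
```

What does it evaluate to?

07

First apply '-70 days': 2040-09-30 00:30:00 → 2040-07-22 00:30:00.
`%m` extracts the 2-digit month (01-12): 07.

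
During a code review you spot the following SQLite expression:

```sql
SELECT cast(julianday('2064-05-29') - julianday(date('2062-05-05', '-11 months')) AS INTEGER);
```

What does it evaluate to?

Adding -11 months to 2062-05-05 gives 2061-06-05.
25 days remain in June 2061 after the 5th (30 − 5).
Full months from July 2061 through April 2064 contribute their day counts.
Then 29 days into May 2064.
Total: 25 + 31 + 31 + 30 + 31 + 30 + 31 + 31 + 28 + 31 + 30 + 31 + 30 + 31 + 31 + 30 + 31 + 30 + 31 + 31 + 28 + 31 + 30 + 31 + 30 + 31 + 31 + 30 + 31 + 30 + 31 + 31 + 29 + 31 + 30 + 29 = 1089.

1089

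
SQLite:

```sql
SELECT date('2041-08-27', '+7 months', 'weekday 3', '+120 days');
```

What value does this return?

Adding +7 months to 2041-08-27 gives 2042-03-27.
`weekday 3` advances to the next Wednesday; 2042-03-27 is a Thursday, so it moves forward to 2042-04-02.
Applying '+120 days' to 2042-04-02: counting 120 days forward gives 2042-07-31.

2042-07-31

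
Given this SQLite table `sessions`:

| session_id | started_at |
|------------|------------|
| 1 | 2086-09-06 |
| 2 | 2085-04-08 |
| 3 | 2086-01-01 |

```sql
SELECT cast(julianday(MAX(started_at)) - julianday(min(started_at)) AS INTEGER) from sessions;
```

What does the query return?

MIN = 2085-04-08, MAX = 2086-09-06.
22 days remain in April 2085 after the 8th (30 − 8).
Full months from May 2085 through August 2086 contribute their day counts.
Then 6 days into September 2086.
Total: 22 + 31 + 30 + 31 + 31 + 30 + 31 + 30 + 31 + 31 + 28 + 31 + 30 + 31 + 30 + 31 + 31 + 6 = 516.

516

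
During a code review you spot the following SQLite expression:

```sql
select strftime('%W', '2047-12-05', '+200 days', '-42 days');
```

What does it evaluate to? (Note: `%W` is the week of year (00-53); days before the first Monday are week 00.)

19

First apply '+200 days', '-42 days': 2047-12-05 → 2048-05-11.
2048-05-11 is a Monday. SQLite's %W counts Mondays since the year started; the result is 19.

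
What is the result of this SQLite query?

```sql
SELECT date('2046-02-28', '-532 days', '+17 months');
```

2046-02-14

Applying '-532 days' to 2046-02-28: counting 532 days back gives 2044-09-14.
Adding +17 months to 2044-09-14 gives 2046-02-14.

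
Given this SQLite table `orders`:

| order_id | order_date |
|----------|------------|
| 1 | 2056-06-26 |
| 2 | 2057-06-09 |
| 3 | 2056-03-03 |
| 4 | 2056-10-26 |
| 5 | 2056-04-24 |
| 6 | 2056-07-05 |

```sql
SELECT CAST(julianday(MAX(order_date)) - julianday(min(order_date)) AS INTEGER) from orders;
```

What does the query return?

MIN = 2056-03-03, MAX = 2057-06-09.
28 days remain in March 2056 after the 3rd (31 − 3).
Full months from April 2056 through May 2057 contribute their day counts.
Then 9 days into June 2057.
Total: 28 + 30 + 31 + 30 + 31 + 31 + 30 + 31 + 30 + 31 + 31 + 28 + 31 + 30 + 31 + 9 = 463.

463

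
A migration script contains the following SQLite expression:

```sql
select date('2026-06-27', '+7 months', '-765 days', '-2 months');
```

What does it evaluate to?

2024-10-23

Adding +7 months to 2026-06-27 gives 2027-01-27.
Applying '-765 days' to 2027-01-27: counting 765 days back gives 2024-12-23.
Adding -2 months to 2024-12-23 gives 2024-10-23.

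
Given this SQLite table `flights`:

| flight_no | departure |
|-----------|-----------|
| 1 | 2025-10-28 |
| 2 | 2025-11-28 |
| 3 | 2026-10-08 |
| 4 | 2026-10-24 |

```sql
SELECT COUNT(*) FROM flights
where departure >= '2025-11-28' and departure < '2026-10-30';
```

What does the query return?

Rows in [2025-11-28, 2026-10-30): 2025-11-28, 2026-10-08, 2026-10-24 → 3 rows.

3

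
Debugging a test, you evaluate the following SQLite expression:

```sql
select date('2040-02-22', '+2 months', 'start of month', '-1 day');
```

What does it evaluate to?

Adding +2 months to 2040-02-22 gives 2040-04-22.
`start of month` rewinds 2040-04-22 to 2040-04-01.
Going back 1 day from 2040-04-01 reaches 2040-03-31 (last day of March, 31 days).

2040-03-31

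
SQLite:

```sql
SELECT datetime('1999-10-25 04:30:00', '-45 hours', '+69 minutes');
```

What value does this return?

-45 hours from 1999-10-25 04:30:00 is 1999-10-23 07:30:00 (crosses midnight).
69 minutes = 1h 9m; +69 minutes from 1999-10-23 07:30:00 is 1999-10-23 08:39:00.

1999-10-23 08:39:00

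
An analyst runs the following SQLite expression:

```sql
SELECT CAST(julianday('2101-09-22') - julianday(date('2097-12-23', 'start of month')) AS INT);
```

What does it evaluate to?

1390

`start of month` rewinds 2097-12-23 to 2097-12-01.
30 days remain in December 2097 after the 1st (31 − 1).
Full months from January 2098 through August 2101 contribute their day counts.
Then 22 days into September 2101.
Total: 30 + 31 + 28 + 31 + 30 + 31 + 30 + 31 + 31 + 30 + 31 + 30 + 31 + 31 + 28 + 31 + 30 + 31 + 30 + 31 + 31 + 30 + 31 + 30 + 31 + 31 + 28 + 31 + 30 + 31 + 30 + 31 + 31 + 30 + 31 + 30 + 31 + 31 + 28 + 31 + 30 + 31 + 30 + 31 + 31 + 22 = 1390.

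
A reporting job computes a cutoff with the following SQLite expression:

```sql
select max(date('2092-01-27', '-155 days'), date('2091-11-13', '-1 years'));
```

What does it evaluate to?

2091-08-25

date('2092-01-27', '-155 days') → 2091-08-25.
date('2091-11-13', '-1 years') → 2090-11-13.
Later of the two is 2091-08-25.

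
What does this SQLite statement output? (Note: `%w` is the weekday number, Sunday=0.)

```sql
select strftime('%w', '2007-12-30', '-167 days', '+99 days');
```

First apply '-167 days', '+99 days': 2007-12-30 → 2007-10-23.
2007-10-23 is a Tuesday; with Sunday=0 that is 2.

2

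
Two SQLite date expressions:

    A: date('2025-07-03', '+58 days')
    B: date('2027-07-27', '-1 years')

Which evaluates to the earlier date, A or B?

A

A = 2025-08-30.
B = 2026-07-27.
A is earlier.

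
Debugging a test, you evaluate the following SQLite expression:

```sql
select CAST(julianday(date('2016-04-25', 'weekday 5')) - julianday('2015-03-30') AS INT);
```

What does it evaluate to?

`weekday 5` advances to the next Friday; 2016-04-25 is a Monday, so it moves forward to 2016-04-29.
1 day remains in March 2015 after the 30th (31 − 30).
Full months from April 2015 through March 2016 contribute their day counts.
Then 29 days into April 2016.
Total: 1 + 30 + 31 + 30 + 31 + 31 + 30 + 31 + 30 + 31 + 31 + 29 + 31 + 29 = 396.

396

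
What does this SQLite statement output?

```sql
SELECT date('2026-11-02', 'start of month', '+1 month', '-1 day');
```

2026-11-30

`start of month` rewinds 2026-11-02 to 2026-11-01.
Adding +1 month to 2026-11-01 gives 2026-12-01.
Going back 1 day from 2026-12-01 reaches 2026-11-30 (last day of November, 30 days).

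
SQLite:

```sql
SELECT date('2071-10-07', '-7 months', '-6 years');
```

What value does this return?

2065-03-07

Adding -7 months to 2071-10-07 gives 2071-03-07.
Adding -6 years to 2071-03-07 gives 2065-03-07.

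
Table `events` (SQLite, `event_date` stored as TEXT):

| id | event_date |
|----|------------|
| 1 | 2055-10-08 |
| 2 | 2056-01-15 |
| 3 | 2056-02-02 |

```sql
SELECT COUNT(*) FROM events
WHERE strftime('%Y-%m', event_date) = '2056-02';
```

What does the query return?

Rows with year-month 2056-02: 2056-02-02 → 1.

1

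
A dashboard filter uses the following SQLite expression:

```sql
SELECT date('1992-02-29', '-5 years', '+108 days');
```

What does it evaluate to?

Adding -5 years to 1992-02-29 targets 1987-02-29, but 1987 is not a leap year, so SQLite normalizes to 1987-03-01.
Applying '+108 days' to 1987-03-01: counting 108 days forward gives 1987-06-17.

1987-06-17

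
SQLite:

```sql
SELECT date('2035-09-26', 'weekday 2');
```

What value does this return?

`weekday 2` advances to the next Tuesday; 2035-09-26 is a Wednesday, so it moves forward to 2035-10-02.

2035-10-02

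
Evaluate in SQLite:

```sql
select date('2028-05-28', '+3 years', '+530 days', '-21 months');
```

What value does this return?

Adding +3 years to 2028-05-28 gives 2031-05-28.
Applying '+530 days' to 2031-05-28: counting 530 days forward gives 2032-11-08.
Adding -21 months to 2032-11-08 gives 2031-02-08.

2031-02-08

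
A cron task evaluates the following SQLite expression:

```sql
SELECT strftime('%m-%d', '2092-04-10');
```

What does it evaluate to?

`%m-%d` extracts the month-day: 04-10.

04-10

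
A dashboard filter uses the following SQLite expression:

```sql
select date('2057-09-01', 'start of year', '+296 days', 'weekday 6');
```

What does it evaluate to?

2057-10-27

`start of year` rewinds 2057-09-01 to 2057-01-01.
Applying '+296 days' to 2057-01-01: counting 296 days forward gives 2057-10-24.
`weekday 6` advances to the next Saturday; 2057-10-24 is a Wednesday, so it moves forward to 2057-10-27.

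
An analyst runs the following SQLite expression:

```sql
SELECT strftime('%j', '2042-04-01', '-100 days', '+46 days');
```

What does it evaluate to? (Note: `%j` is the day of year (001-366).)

First apply '-100 days', '+46 days': 2042-04-01 → 2042-02-06.
Day-of-year for 2042-02-06: days since 2042-01-01 inclusive = 37, zero-padded to 037.

037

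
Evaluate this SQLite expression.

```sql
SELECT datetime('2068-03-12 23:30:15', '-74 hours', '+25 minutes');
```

2068-03-09 21:55:15

-74 hours from 2068-03-12 23:30:15 is 2068-03-09 21:30:15 (crosses midnight).
+25 minutes from 2068-03-09 21:30:15 is 2068-03-09 21:55:15.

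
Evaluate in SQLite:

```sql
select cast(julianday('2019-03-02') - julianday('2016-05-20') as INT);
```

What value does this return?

11 days remain in May 2016 after the 20th (31 − 20).
Full months from June 2016 through February 2019 contribute their day counts.
Then 2 days into March 2019.
Total: 11 + 30 + 31 + 31 + 30 + 31 + 30 + 31 + 31 + 28 + 31 + 30 + 31 + 30 + 31 + 31 + 30 + 31 + 30 + 31 + 31 + 28 + 31 + 30 + 31 + 30 + 31 + 31 + 30 + 31 + 30 + 31 + 31 + 28 + 2 = 1016.

1016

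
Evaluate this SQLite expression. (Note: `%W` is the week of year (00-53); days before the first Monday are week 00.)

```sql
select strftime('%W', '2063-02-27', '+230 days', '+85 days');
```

01

First apply '+230 days', '+85 days': 2063-02-27 → 2064-01-08.
2064-01-08 is a Tuesday. SQLite's %W counts Mondays since the year started; the result is 01.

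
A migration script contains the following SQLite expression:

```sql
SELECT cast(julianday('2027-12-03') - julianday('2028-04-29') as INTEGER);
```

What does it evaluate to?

28 days remain in December 2027 after the 3rd (31 − 3).
January 2028: 31 days.
February 2028: 29 days (leap year).
March 2028: 31 days.
Then 29 days into April 2028.
Total: 28 + 31 + 29 + 31 + 29 = 148.
The subtraction is earlier − later, so the result is −148 → -148.

-148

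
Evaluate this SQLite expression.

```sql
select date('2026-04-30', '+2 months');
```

2026-06-30

Adding +2 months to 2026-04-30 gives 2026-06-30.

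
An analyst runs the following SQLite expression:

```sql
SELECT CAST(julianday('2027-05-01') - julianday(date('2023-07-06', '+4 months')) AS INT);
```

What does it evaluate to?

Adding +4 months to 2023-07-06 gives 2023-11-06.
24 days remain in November 2023 after the 6th (30 − 6).
Full months from December 2023 through April 2027 contribute their day counts.
Then 1 day into May 2027.
Total: 24 + 31 + 31 + 29 + 31 + 30 + 31 + 30 + 31 + 31 + 30 + 31 + 30 + 31 + 31 + 28 + 31 + 30 + 31 + 30 + 31 + 31 + 30 + 31 + 30 + 31 + 31 + 28 + 31 + 30 + 31 + 30 + 31 + 31 + 30 + 31 + 30 + 31 + 31 + 28 + 31 + 30 + 1 = 1272.

1272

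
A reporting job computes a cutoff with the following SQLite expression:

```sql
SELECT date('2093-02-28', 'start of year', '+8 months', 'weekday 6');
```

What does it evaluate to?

`start of year` rewinds 2093-02-28 to 2093-01-01.
Adding +8 months to 2093-01-01 gives 2093-09-01.
`weekday 6` advances to the next Saturday; 2093-09-01 is a Tuesday, so it moves forward to 2093-09-05.

2093-09-05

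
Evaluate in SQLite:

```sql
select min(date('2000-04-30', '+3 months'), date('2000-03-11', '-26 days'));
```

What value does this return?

2000-02-14

date('2000-04-30', '+3 months') → 2000-07-30.
date('2000-03-11', '-26 days') → 2000-02-14.
Earlier of the two is 2000-02-14.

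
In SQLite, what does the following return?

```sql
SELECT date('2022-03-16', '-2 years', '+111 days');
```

2020-07-05

Adding -2 years to 2022-03-16 gives 2020-03-16.
Applying '+111 days' to 2020-03-16: counting 111 days forward gives 2020-07-05.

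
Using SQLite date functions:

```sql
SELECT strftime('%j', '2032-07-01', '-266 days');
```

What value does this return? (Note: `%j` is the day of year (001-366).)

First apply '-266 days': 2032-07-01 → 2031-10-09.
Day-of-year for 2031-10-09: days since 2031-01-01 inclusive = 282, zero-padded to 282.

282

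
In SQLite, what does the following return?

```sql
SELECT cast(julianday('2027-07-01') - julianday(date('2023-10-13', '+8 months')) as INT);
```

Adding +8 months to 2023-10-13 gives 2024-06-13.
17 days remain in June 2024 after the 13th (30 − 13).
Full months from July 2024 through June 2027 contribute their day counts.
Then 1 day into July 2027.
Total: 17 + 31 + 31 + 30 + 31 + 30 + 31 + 31 + 28 + 31 + 30 + 31 + 30 + 31 + 31 + 30 + 31 + 30 + 31 + 31 + 28 + 31 + 30 + 31 + 30 + 31 + 31 + 30 + 31 + 30 + 31 + 31 + 28 + 31 + 30 + 31 + 30 + 1 = 1113.

1113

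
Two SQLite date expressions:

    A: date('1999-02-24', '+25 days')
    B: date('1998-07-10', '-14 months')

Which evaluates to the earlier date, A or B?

B

A = 1999-03-21.
B = 1997-05-10.
B is earlier.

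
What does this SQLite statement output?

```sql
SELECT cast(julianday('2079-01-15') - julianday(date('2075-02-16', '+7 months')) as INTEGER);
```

Adding +7 months to 2075-02-16 gives 2075-09-16.
14 days remain in September 2075 after the 16th (30 − 16).
Full months from October 2075 through December 2078 contribute their day counts.
Then 15 days into January 2079.
Total: 14 + 31 + 30 + 31 + 31 + 29 + 31 + 30 + 31 + 30 + 31 + 31 + 30 + 31 + 30 + 31 + 31 + 28 + 31 + 30 + 31 + 30 + 31 + 31 + 30 + 31 + 30 + 31 + 31 + 28 + 31 + 30 + 31 + 30 + 31 + 31 + 30 + 31 + 30 + 31 + 15 = 1217.

1217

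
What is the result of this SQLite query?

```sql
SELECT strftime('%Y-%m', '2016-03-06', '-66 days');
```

First apply '-66 days': 2016-03-06 → 2015-12-31.
`%Y-%m` extracts the year-month: 2015-12.

2015-12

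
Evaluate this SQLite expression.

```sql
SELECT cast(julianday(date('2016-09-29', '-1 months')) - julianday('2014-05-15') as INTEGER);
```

Adding -1 month to 2016-09-29 gives 2016-08-29.
16 days remain in May 2014 after the 15th (31 − 15).
Full months from June 2014 through July 2016 contribute their day counts.
Then 29 days into August 2016.
Total: 16 + 30 + 31 + 31 + 30 + 31 + 30 + 31 + 31 + 28 + 31 + 30 + 31 + 30 + 31 + 31 + 30 + 31 + 30 + 31 + 31 + 29 + 31 + 30 + 31 + 30 + 31 + 29 = 837.

837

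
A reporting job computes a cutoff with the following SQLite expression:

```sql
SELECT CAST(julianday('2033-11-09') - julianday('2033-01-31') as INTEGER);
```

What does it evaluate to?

0 days remain in January 2033 after the 31st (31 − 31).
Full months from February 2033 through October 2033 contribute their day counts.
Then 9 days into November 2033.
Total: 0 + 28 + 31 + 30 + 31 + 30 + 31 + 31 + 30 + 31 + 9 = 282.

282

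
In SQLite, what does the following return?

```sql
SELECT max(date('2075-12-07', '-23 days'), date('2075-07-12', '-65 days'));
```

date('2075-12-07', '-23 days') → 2075-11-14.
date('2075-07-12', '-65 days') → 2075-05-08.
Later of the two is 2075-11-14.

2075-11-14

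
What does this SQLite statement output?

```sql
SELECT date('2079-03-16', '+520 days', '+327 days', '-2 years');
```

Applying '+520 days' to 2079-03-16: counting 520 days forward gives 2080-08-17.
Applying '+327 days' to 2080-08-17: counting 327 days forward gives 2081-07-10.
Adding -2 years to 2081-07-10 gives 2079-07-10.

2079-07-10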